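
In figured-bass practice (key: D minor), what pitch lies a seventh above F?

Counting 6 letter steps above F lands on E; in D minor, that letter is E.

E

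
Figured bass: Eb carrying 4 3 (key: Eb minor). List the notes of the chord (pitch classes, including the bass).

The written figures 4 3 are shorthand for 6/4/3: the 6 is implied.
A third above Eb in this key is Gb.
A fourth above Eb in this key is Ab.
A sixth above Eb in this key is Cb.
Together with the bass Eb, this spells Ab minor seventh in second inversion.

Eb, Gb, Ab, Cb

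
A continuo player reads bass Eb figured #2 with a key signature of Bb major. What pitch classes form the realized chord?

The written figures #2 are shorthand for 6/4/2: the 6/4 are implied.
A second above Eb in this key is F, raised to F# by the sharp.
A fourth above Eb in this key is A.
A sixth above Eb in this key is C.
Together with the bass Eb, this spells F# diminished seventh in third inversion.

Eb, F#, A, C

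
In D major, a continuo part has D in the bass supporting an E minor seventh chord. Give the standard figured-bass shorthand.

D is the seventh of E minor seventh, so the chord is in third inversion.
A seventh chord in third inversion is figured 6/4/2, conventionally abbreviated 4/2.

4/2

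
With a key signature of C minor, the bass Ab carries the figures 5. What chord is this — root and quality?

Ab major

The figures 5 indicate a triad in root position.
In root position the bass is the root, so the root is Ab.
The chord tones are Ab, C, Eb, giving Ab major.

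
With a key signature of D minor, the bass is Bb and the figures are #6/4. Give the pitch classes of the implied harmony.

Bb, E, G#

A fourth above Bb in this key is E.
A sixth above Bb in this key is G, raised to G# by the sharp.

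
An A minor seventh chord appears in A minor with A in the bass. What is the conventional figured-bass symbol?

A is the root of A minor seventh, so the chord is in root position.
A seventh chord in root position is figured 7/5/3, conventionally abbreviated 7.

7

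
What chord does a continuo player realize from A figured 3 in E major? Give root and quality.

The figures 3 indicate a triad in root position.
In root position the bass is the root, so the root is A.
The chord tones are A, C#, E, giving A major.

A major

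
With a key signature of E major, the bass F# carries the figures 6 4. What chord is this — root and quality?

The figures 6 4 indicate a triad in second inversion.
In second inversion the root lies a fourth above the bass: a fourth above F# in E major is B.
The chord tones are F#, B, D#, giving B major.

B major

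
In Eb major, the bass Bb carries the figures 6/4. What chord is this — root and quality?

The figures 6/4 indicate a triad in second inversion.
In second inversion the root lies a fourth above the bass: a fourth above Bb in Eb major is Eb.
The chord tones are Bb, Eb, G, giving Eb major.

Eb major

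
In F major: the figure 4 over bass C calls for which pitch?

F

Counting 3 letter steps above C lands on F; in F major, that letter is F.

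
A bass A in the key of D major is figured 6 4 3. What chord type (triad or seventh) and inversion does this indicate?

Intervals of 6/4/3 above the bass form a seventh chord; the bass is the fifth, so this is second inversion.

seventh chord, second inversion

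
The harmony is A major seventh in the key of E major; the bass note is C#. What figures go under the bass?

C# is the third of A major seventh, so the chord is in first inversion.
A seventh chord in first inversion is figured 6/5/3, conventionally abbreviated 6/5.

6/5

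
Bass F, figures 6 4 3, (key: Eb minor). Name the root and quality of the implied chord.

Bb minor seventh

The figures 6 4 3 indicate a seventh chord in second inversion.
In second inversion the root lies a fourth above the bass: a fourth above F in Eb minor is Bb.
The chord tones are F, Ab, Bb, Db, giving Bb minor seventh.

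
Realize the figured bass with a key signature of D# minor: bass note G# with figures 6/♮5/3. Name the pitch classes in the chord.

G#, B, D, E#

A third above G# in this key is B.
A fifth above G# in this key is D#, made natural (D) by the ♮ figure.
A sixth above G# in this key is E#.
Together with the bass G#, this spells E# diminished seventh in first inversion.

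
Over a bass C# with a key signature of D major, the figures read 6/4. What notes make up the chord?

C#, F#, A

A fourth above C# in this key is F#.
A sixth above C# in this key is A.
Together with the bass C#, this spells F# minor in second inversion.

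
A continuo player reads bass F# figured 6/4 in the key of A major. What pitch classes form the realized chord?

F#, B, D

A fourth above F# in this key is B.
A sixth above F# in this key is D.
Together with the bass F#, this spells B minor in second inversion.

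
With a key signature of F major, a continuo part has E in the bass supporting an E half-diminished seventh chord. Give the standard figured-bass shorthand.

E is the root of E half-diminished seventh, so the chord is in root position.
A seventh chord in root position is figured 7/5/3, conventionally abbreviated 7.

7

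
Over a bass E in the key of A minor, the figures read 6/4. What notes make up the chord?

E, A, C

A fourth above E in this key is A.
A sixth above E in this key is C.
Together with the bass E, this spells A minor in second inversion.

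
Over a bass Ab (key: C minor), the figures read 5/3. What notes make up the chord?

A third above Ab in this key is C.
A fifth above Ab in this key is Eb.
Together with the bass Ab, this spells Ab major in root position.

Ab, C, Eb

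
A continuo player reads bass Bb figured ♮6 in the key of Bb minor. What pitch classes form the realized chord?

Bb, Db, G

The written figures ♮6 are shorthand for 6/3: the 3 is implied.
A third above Bb in this key is Db.
A sixth above Bb in this key is Gb, made natural (G) by the ♮ figure.
Together with the bass Bb, this spells G diminished in first inversion.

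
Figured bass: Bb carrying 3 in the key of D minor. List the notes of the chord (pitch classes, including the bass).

The written figures 3 are shorthand for 5/3: the 5 is implied.
A third above Bb in this key is D.
A fifth above Bb in this key is F.
Together with the bass Bb, this spells Bb major in root position.

Bb, D, F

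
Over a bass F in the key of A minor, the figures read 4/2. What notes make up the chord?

The written figures 4/2 are shorthand for 6/4/2: the 6 is implied.
A second above F in this key is G.
A fourth above F in this key is B.
A sixth above F in this key is D.
Together with the bass F, this spells G dominant seventh in third inversion.

F, G, B, D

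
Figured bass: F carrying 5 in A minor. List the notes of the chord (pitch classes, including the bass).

The written figures 5 are shorthand for 5/3: the 3 is implied.
A third above F in this key is A.
A fifth above F in this key is C.
Together with the bass F, this spells F major in root position.

F, A, C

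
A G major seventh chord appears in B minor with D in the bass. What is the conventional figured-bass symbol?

4/3

D is the fifth of G major seventh, so the chord is in second inversion.
A seventh chord in second inversion is figured 6/4/3, conventionally abbreviated 4/3.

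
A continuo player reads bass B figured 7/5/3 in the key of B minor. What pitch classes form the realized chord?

A third above B in this key is D.
A fifth above B in this key is F#.
A seventh above B in this key is A.
Together with the bass B, this spells B minor seventh in root position.

B, D, F#, A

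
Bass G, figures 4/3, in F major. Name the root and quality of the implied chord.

The figures 4/3 indicate a seventh chord in second inversion.
In second inversion the root lies a fourth above the bass: a fourth above G in F major is C.
The chord tones are G, Bb, C, E, giving C dominant seventh.

C dominant seventh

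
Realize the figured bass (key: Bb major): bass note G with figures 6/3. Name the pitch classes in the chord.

G, Bb, Eb

A third above G in this key is Bb.
A sixth above G in this key is Eb.
Together with the bass G, this spells Eb major in first inversion.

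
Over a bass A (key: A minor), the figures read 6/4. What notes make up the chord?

A, D, F

A fourth above A in this key is D.
A sixth above A in this key is F.
Together with the bass A, this spells D minor in second inversion.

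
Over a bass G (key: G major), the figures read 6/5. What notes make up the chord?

G, B, D, E

The written figures 6/5 are shorthand for 6/5/3: the 3 is implied.
A third above G in this key is B.
A fifth above G in this key is D.
A sixth above G in this key is E.
Together with the bass G, this spells E minor seventh in first inversion.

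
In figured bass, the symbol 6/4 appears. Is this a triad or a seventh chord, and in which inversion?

Intervals of 6/4 above the bass form a triad; the bass is the fifth, so this is second inversion.

triad, second inversion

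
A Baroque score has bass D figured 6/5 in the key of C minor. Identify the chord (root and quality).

The figures 6/5 indicate a seventh chord in first inversion.
In first inversion the root lies a sixth above the bass: a sixth above D in C minor is Bb.
The chord tones are D, F, Ab, Bb, giving Bb dominant seventh.

Bb dominant seventh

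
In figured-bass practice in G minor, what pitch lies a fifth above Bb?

F

Counting 4 letter steps above Bb lands on F; in G minor, that letter is F.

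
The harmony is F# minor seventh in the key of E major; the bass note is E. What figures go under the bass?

4/2

E is the seventh of F# minor seventh, so the chord is in third inversion.
A seventh chord in third inversion is figured 6/4/2, conventionally abbreviated 4/2.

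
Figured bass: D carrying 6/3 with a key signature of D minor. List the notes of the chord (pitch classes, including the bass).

D, F, Bb

A third above D in this key is F.
A sixth above D in this key is Bb.
Together with the bass D, this spells Bb major in first inversion.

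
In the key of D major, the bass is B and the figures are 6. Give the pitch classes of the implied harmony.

The written figures 6 are shorthand for 6/3: the 3 is implied.
A third above B in this key is D.
A sixth above B in this key is G.
Together with the bass B, this spells G major in first inversion.

B, D, G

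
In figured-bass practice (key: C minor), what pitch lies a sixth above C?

Ab

Counting 5 letter steps above C lands on A; in C minor, that letter is Ab.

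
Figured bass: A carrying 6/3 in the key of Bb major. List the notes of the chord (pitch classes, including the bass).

A third above A in this key is C.
A sixth above A in this key is F.
Together with the bass A, this spells F major in first inversion.

A, C, F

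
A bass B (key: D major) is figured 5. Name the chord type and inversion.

triad, root position

5 is shorthand for 5/3.
Intervals of 5/3 above the bass form a triad; the bass is the root, so this is root position.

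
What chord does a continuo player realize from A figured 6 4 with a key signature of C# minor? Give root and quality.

The figures 6 4 indicate a triad in second inversion.
In second inversion the root lies a fourth above the bass: a fourth above A in C# minor is D#.
The chord tones are A, D#, F#, giving D# diminished.

D# diminished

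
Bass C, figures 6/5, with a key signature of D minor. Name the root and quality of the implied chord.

The figures 6/5 indicate a seventh chord in first inversion.
In first inversion the root lies a sixth above the bass: a sixth above C in D minor is A.
The chord tones are C, E, G, A, giving A minor seventh.

A minor seventh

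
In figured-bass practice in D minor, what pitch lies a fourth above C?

F

Counting 3 letter steps above C lands on F; in D minor, that letter is F.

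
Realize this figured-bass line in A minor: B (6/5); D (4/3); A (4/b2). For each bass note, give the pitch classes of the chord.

B, D, F, G | D, F, G, B | A, Bb, D, F

B (6/5/3): B, D, F, G.
D (6/4/3): D, F, G, B.
A (6/4/b2): A, Bb, D, F.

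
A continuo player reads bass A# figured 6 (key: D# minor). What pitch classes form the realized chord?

A#, C#, F#

The written figures 6 are shorthand for 6/3: the 3 is implied.
A third above A# in this key is C#.
A sixth above A# in this key is F#.
Together with the bass A#, this spells F# major in first inversion.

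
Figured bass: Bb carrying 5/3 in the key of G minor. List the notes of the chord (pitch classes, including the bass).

A third above Bb in this key is D.
A fifth above Bb in this key is F.
Together with the bass Bb, this spells Bb major in root position.

Bb, D, F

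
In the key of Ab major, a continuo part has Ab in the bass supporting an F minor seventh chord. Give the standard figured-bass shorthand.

Ab is the third of F minor seventh, so the chord is in first inversion.
A seventh chord in first inversion is figured 6/5/3, conventionally abbreviated 6/5.

6/5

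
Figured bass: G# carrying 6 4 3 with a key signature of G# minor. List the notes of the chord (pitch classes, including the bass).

A third above G# in this key is B.
A fourth above G# in this key is C#.
A sixth above G# in this key is E.
Together with the bass G#, this spells C# minor seventh in second inversion.

G#, B, C#, E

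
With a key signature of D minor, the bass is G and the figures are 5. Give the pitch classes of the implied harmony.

The written figures 5 are shorthand for 5/3: the 3 is implied.
A third above G in this key is Bb.
A fifth above G in this key is D.
Together with the bass G, this spells G minor in root position.

G, Bb, D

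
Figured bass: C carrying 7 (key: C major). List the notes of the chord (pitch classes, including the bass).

C, E, G, B

The written figures 7 are shorthand for 7/5/3: the 5/3 are implied.
A third above C in this key is E.
A fifth above C in this key is G.
A seventh above C in this key is B.
Together with the bass C, this spells C major seventh in root position.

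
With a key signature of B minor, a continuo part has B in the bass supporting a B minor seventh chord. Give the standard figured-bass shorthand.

B is the root of B minor seventh, so the chord is in root position.
A seventh chord in root position is figured 7/5/3, conventionally abbreviated 7.

7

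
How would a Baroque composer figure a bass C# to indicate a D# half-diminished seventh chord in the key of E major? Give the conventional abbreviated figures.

C# is the seventh of D# half-diminished seventh, so the chord is in third inversion.
A seventh chord in third inversion is figured 6/4/2, conventionally abbreviated 4/2.

4/2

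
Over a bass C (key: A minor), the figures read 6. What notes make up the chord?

The written figures 6 are shorthand for 6/3: the 3 is implied.
A third above C in this key is E.
A sixth above C in this key is A.
Together with the bass C, this spells A minor in first inversion.

C, E, A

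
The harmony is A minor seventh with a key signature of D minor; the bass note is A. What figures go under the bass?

7

A is the root of A minor seventh, so the chord is in root position.
A seventh chord in root position is figured 7/5/3, conventionally abbreviated 7.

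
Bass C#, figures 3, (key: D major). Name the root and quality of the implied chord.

C# diminished

The figures 3 indicate a triad in root position.
In root position the bass is the root, so the root is C#.
The chord tones are C#, E, G, giving C# diminished.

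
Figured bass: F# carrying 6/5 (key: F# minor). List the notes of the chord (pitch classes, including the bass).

The written figures 6/5 are shorthand for 6/5/3: the 3 is implied.
A third above F# in this key is A.
A fifth above F# in this key is C#.
A sixth above F# in this key is D.
Together with the bass F#, this spells D major seventh in first inversion.

F#, A, C#, D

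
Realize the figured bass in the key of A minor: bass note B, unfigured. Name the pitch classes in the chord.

B, D, F

An unfigured bass implies 5/3.
A third above B in this key is D.
A fifth above B in this key is F.
Together with the bass B, this spells B diminished in root position.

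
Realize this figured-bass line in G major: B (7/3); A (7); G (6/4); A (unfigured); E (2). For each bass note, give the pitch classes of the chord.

B (7/5/3): B, D, F#, A.
A (7/5/3): A, C, E, G.
G (6/4): G, C, E.
A (5/3): A, C, E.
E (6/4/2): E, F#, A, C.

B, D, F#, A | A, C, E, G | G, C, E | A, C, E | E, F#, A, C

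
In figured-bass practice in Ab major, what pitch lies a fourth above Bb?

Counting 3 letter steps above Bb lands on E; in Ab major, that letter is Eb.

Eb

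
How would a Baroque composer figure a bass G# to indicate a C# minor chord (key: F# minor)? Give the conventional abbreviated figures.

G# is the fifth of C# minor, so the chord is in second inversion.
A triad in second inversion is figured 6/4, conventionally abbreviated 6/4.

6/4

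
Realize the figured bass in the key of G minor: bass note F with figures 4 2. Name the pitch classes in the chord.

F, G, Bb, D

The written figures 4 2 are shorthand for 6/4/2: the 6 is implied.
A second above F in this key is G.
A fourth above F in this key is Bb.
A sixth above F in this key is D.
Together with the bass F, this spells G minor seventh in third inversion.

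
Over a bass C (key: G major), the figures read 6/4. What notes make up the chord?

A fourth above C in this key is F#.
A sixth above C in this key is A.
Together with the bass C, this spells F# diminished in second inversion.

C, F#, A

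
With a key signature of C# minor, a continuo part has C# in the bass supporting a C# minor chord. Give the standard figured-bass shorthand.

C# is the root of C# minor, so the chord is in root position.
A triad in root position is figured 5/3, conventionally abbreviated (no figures — root-position triad).

no figures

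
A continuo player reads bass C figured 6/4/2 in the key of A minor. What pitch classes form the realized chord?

C, D, F, A

A second above C in this key is D.
A fourth above C in this key is F.
A sixth above C in this key is A.
Together with the bass C, this spells D minor seventh in third inversion.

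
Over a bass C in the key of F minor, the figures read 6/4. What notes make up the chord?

A fourth above C in this key is F.
A sixth above C in this key is Ab.
Together with the bass C, this spells F minor in second inversion.

C, F, Ab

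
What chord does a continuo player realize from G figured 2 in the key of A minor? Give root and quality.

A minor seventh

The figures 2 indicate a seventh chord in third inversion.
In third inversion the root lies a second above the bass: a second above G in A minor is A.
The chord tones are G, A, C, E, giving A minor seventh.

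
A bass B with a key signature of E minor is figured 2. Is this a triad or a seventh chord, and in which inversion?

seventh chord, third inversion

2 is shorthand for 6/4/2.
Intervals of 6/4/2 above the bass form a seventh chord; the bass is the seventh, so this is third inversion.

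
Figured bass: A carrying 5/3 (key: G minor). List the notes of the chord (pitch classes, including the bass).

A, C, Eb

A third above A in this key is C.
A fifth above A in this key is Eb.
Together with the bass A, this spells A diminished in root position.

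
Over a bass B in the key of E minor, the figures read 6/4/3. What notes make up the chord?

A third above B in this key is D.
A fourth above B in this key is E.
A sixth above B in this key is G.
Together with the bass B, this spells E minor seventh in second inversion.

B, D, E, G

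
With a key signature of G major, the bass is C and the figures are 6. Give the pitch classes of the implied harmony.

The written figures 6 are shorthand for 6/3: the 3 is implied.
A third above C in this key is E.
A sixth above C in this key is A.
Together with the bass C, this spells A minor in first inversion.

C, E, A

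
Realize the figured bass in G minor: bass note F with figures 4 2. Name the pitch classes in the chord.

The written figures 4 2 are shorthand for 6/4/2: the 6 is implied.
A second above F in this key is G.
A fourth above F in this key is Bb.
A sixth above F in this key is D.
Together with the bass F, this spells G minor seventh in third inversion.

F, G, Bb, D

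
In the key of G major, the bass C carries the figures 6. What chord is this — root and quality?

A minor

The figures 6 indicate a triad in first inversion.
In first inversion the root lies a sixth above the bass: a sixth above C in G major is A.
The chord tones are C, E, A, giving A minor.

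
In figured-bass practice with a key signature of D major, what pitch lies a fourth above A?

D

Counting 3 letter steps above A lands on D; in D major, that letter is D.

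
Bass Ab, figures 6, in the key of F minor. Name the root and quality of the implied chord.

F minor

The figures 6 indicate a triad in first inversion.
In first inversion the root lies a sixth above the bass: a sixth above Ab in F minor is F.
The chord tones are Ab, C, F, giving F minor.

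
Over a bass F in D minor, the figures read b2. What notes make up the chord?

The written figures b2 are shorthand for 6/4/2: the 6/4 are implied.
A second above F in this key is G, lowered to Gb by the flat.
A fourth above F in this key is Bb.
A sixth above F in this key is D.
Together with the bass F, this spells Gb augmented major seventh in third inversion.

F, Gb, Bb, D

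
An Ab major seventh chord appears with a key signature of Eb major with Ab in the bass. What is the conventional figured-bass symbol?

7

Ab is the root of Ab major seventh, so the chord is in root position.
A seventh chord in root position is figured 7/5/3, conventionally abbreviated 7.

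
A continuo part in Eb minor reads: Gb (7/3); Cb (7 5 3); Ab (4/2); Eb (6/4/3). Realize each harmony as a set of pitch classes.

Gb (7/5/3): Gb, Bb, Db, F.
Cb (7/5/3): Cb, Eb, Gb, Bb.
Ab (6/4/2): Ab, Bb, Db, F.
Eb (6/4/3): Eb, Gb, Ab, Cb.

Gb, Bb, Db, F | Cb, Eb, Gb, Bb | Ab, Bb, Db, F | Eb, Gb, Ab, Cb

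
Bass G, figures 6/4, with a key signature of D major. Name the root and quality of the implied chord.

C# diminished

The figures 6/4 indicate a triad in second inversion.
In second inversion the root lies a fourth above the bass: a fourth above G in D major is C#.
The chord tones are G, C#, E, giving C# diminished.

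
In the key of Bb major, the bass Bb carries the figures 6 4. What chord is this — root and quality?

Eb major

The figures 6 4 indicate a triad in second inversion.
In second inversion the root lies a fourth above the bass: a fourth above Bb in Bb major is Eb.
The chord tones are Bb, Eb, G, giving Eb major.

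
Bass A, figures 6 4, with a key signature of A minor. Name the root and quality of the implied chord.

D minor

The figures 6 4 indicate a triad in second inversion.
In second inversion the root lies a fourth above the bass: a fourth above A in A minor is D.
The chord tones are A, D, F, giving D minor.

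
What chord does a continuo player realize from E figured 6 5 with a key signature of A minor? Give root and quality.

The figures 6 5 indicate a seventh chord in first inversion.
In first inversion the root lies a sixth above the bass: a sixth above E in A minor is C.
The chord tones are E, G, B, C, giving C major seventh.

C major seventh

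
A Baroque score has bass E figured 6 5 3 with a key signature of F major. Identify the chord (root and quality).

C dominant seventh

The figures 6 5 3 indicate a seventh chord in first inversion.
In first inversion the root lies a sixth above the bass: a sixth above E in F major is C.
The chord tones are E, G, Bb, C, giving C dominant seventh.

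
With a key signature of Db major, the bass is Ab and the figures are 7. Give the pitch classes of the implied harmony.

The written figures 7 are shorthand for 7/5/3: the 5/3 are implied.
A third above Ab in this key is C.
A fifth above Ab in this key is Eb.
A seventh above Ab in this key is Gb.
Together with the bass Ab, this spells Ab dominant seventh in root position.

Ab, C, Eb, Gb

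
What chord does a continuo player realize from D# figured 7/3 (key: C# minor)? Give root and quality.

The figures 7/3 indicate a seventh chord in root position.
In root position the bass is the root, so the root is D#.
The chord tones are D#, F#, A, C#, giving D# half-diminished seventh.

D# half-diminished seventh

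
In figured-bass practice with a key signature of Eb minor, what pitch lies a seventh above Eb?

Counting 6 letter steps above Eb lands on D; in Eb minor, that letter is Db.

Db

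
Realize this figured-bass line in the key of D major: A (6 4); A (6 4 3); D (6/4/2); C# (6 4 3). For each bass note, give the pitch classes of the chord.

A (6/4): A, D, F#.
A (6/4/3): A, C#, D, F#.
D (6/4/2): D, E, G, B.
C# (6/4/3): C#, E, F#, A.

A, D, F# | A, C#, D, F# | D, E, G, B | C#, E, F#, A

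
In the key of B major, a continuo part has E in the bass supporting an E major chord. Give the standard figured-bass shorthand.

E is the root of E major, so the chord is in root position.
A triad in root position is figured 5/3, conventionally abbreviated (no figures — root-position triad).

no figures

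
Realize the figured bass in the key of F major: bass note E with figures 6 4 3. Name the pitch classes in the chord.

E, G, A, C

A third above E in this key is G.
A fourth above E in this key is A.
A sixth above E in this key is C.
Together with the bass E, this spells A minor seventh in second inversion.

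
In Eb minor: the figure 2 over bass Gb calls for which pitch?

Counting 1 letter step above Gb lands on A; in Eb minor, that letter is Ab.

Ab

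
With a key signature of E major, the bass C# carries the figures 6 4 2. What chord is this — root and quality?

The figures 6 4 2 indicate a seventh chord in third inversion.
In third inversion the root lies a second above the bass: a second above C# in E major is D#.
The chord tones are C#, D#, F#, A, giving D# half-diminished seventh.

D# half-diminished seventh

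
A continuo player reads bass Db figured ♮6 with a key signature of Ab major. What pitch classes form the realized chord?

The written figures ♮6 are shorthand for 6/3: the 3 is implied.
A third above Db in this key is F.
A sixth above Db in this key is Bb, made natural (B) by the ♮ figure.

Db, F, B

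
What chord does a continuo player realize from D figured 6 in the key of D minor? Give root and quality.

Bb major

The figures 6 indicate a triad in first inversion.
In first inversion the root lies a sixth above the bass: a sixth above D in D minor is Bb.
The chord tones are D, F, Bb, giving Bb major.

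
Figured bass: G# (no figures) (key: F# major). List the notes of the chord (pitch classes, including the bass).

An unfigured bass implies 5/3.
A third above G# in this key is B.
A fifth above G# in this key is D#.
Together with the bass G#, this spells G# minor in root position.

G#, B, D#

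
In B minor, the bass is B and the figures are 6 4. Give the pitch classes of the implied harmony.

A fourth above B in this key is E.
A sixth above B in this key is G.
Together with the bass B, this spells E minor in second inversion.

B, E, G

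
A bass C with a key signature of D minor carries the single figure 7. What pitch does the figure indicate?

Counting 6 letter steps above C lands on B; in D minor, that letter is Bb.

Bb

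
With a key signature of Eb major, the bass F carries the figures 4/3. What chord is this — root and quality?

Bb dominant seventh

The figures 4/3 indicate a seventh chord in second inversion.
In second inversion the root lies a fourth above the bass: a fourth above F in Eb major is Bb.
The chord tones are F, Ab, Bb, D, giving Bb dominant seventh.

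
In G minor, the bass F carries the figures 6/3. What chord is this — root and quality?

D minor

The figures 6/3 indicate a triad in first inversion.
In first inversion the root lies a sixth above the bass: a sixth above F in G minor is D.
The chord tones are F, A, D, giving D minor.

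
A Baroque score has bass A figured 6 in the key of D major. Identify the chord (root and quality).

The figures 6 indicate a triad in first inversion.
In first inversion the root lies a sixth above the bass: a sixth above A in D major is F#.
The chord tones are A, C#, F#, giving F# minor.

F# minor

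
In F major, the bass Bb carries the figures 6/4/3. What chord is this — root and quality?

E half-diminished seventh

The figures 6/4/3 indicate a seventh chord in second inversion.
In second inversion the root lies a fourth above the bass: a fourth above Bb in F major is E.
The chord tones are Bb, D, E, G, giving E half-diminished seventh.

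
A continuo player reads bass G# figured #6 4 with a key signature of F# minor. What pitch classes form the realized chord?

A fourth above G# in this key is C#.
A sixth above G# in this key is E, raised to E# by the sharp.
Together with the bass G#, this spells C# major in second inversion.

G#, C#, E#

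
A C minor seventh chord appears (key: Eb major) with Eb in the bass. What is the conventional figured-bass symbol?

Eb is the third of C minor seventh, so the chord is in first inversion.
A seventh chord in first inversion is figured 6/5/3, conventionally abbreviated 6/5.

6/5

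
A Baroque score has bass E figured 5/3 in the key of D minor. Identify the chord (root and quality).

The figures 5/3 indicate a triad in root position.
In root position the bass is the root, so the root is E.
The chord tones are E, G, Bb, giving E diminished.

E diminished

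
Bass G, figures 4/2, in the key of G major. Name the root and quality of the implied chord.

The figures 4/2 indicate a seventh chord in third inversion.
In third inversion the root lies a second above the bass: a second above G in G major is A.
The chord tones are G, A, C, E, giving A minor seventh.

A minor seventh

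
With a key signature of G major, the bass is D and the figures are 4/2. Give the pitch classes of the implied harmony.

The written figures 4/2 are shorthand for 6/4/2: the 6 is implied.
A second above D in this key is E.
A fourth above D in this key is G.
A sixth above D in this key is B.
Together with the bass D, this spells E minor seventh in third inversion.

D, E, G, B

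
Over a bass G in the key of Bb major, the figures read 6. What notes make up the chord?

G, Bb, Eb

The written figures 6 are shorthand for 6/3: the 3 is implied.
A third above G in this key is Bb.
A sixth above G in this key is Eb.
Together with the bass G, this spells Eb major in first inversion.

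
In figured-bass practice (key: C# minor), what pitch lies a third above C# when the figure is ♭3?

Counting 2 letter steps above C# lands on E; in C# minor, that letter is E.
The b3 figure lowers it a semitone, giving Eb.

Eb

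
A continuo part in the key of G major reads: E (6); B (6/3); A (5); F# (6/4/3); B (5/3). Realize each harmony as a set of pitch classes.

E, G, C | B, D, G | A, C, E | F#, A, B, D | B, D, F#

E (6/3): E, G, C.
B (6/3): B, D, G.
A (5/3): A, C, E.
F# (6/4/3): F#, A, B, D.
B (5/3): B, D, F#.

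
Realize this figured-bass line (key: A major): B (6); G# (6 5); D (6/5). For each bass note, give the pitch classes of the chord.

B, D, G# | G#, B, D, E | D, F#, A, B

B (6/3): B, D, G#.
G# (6/5/3): G#, B, D, E.
D (6/5/3): D, F#, A, B.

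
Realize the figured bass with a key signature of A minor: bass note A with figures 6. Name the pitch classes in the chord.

The written figures 6 are shorthand for 6/3: the 3 is implied.
A third above A in this key is C.
A sixth above A in this key is F.
Together with the bass A, this spells F major in first inversion.

A, C, F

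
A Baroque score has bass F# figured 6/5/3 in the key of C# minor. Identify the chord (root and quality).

The figures 6/5/3 indicate a seventh chord in first inversion.
In first inversion the root lies a sixth above the bass: a sixth above F# in C# minor is D#.
The chord tones are F#, A, C#, D#, giving D# half-diminished seventh.

D# half-diminished seventh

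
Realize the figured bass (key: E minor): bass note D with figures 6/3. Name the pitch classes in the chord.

D, F#, B

A third above D in this key is F#.
A sixth above D in this key is B.
Together with the bass D, this spells B minor in first inversion.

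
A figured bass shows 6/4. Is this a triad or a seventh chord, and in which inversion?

triad, second inversion

Intervals of 6/4 above the bass form a triad; the bass is the fifth, so this is second inversion.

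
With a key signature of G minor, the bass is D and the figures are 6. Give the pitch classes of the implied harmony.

The written figures 6 are shorthand for 6/3: the 3 is implied.
A third above D in this key is F.
A sixth above D in this key is Bb.
Together with the bass D, this spells Bb major in first inversion.

D, F, Bb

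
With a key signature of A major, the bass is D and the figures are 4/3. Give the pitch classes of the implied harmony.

The written figures 4/3 are shorthand for 6/4/3: the 6 is implied.
A third above D in this key is F#.
A fourth above D in this key is G#.
A sixth above D in this key is B.
Together with the bass D, this spells G# half-diminished seventh in second inversion.

D, F#, G#, B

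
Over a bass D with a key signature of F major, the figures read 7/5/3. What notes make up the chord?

D, F, A, C

A third above D in this key is F.
A fifth above D in this key is A.
A seventh above D in this key is C.
Together with the bass D, this spells D minor seventh in root position.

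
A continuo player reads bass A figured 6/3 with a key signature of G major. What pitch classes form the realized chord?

A third above A in this key is C.
A sixth above A in this key is F#.
Together with the bass A, this spells F# diminished in first inversion.

A, C, F#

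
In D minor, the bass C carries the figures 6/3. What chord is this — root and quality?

A minor

The figures 6/3 indicate a triad in first inversion.
In first inversion the root lies a sixth above the bass: a sixth above C in D minor is A.
The chord tones are C, E, A, giving A minor.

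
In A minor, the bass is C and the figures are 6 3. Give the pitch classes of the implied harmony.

A third above C in this key is E.
A sixth above C in this key is A.
Together with the bass C, this spells A minor in first inversion.

C, E, A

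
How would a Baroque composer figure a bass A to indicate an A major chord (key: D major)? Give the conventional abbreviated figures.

no figures

A is the root of A major, so the chord is in root position.
A triad in root position is figured 5/3, conventionally abbreviated (no figures — root-position triad).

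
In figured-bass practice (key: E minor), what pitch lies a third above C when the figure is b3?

Counting 2 letter steps above C lands on E; in E minor, that letter is E.
The b3 figure lowers it a semitone, giving Eb.

Eb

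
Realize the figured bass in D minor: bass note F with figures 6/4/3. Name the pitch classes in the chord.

F, A, Bb, D

A third above F in this key is A.
A fourth above F in this key is Bb.
A sixth above F in this key is D.
Together with the bass F, this spells Bb major seventh in second inversion.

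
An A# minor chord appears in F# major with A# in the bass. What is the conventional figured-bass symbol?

no figures

A# is the root of A# minor, so the chord is in root position.
A triad in root position is figured 5/3, conventionally abbreviated (no figures — root-position triad).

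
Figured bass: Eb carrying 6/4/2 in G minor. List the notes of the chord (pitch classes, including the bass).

A second above Eb in this key is F.
A fourth above Eb in this key is A.
A sixth above Eb in this key is C.
Together with the bass Eb, this spells F dominant seventh in third inversion.

Eb, F, A, C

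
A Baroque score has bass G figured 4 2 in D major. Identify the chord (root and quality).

A dominant seventh

The figures 4 2 indicate a seventh chord in third inversion.
In third inversion the root lies a second above the bass: a second above G in D major is A.
The chord tones are G, A, C#, E, giving A dominant seventh.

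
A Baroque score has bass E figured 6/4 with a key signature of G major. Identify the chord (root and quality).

The figures 6/4 indicate a triad in second inversion.
In second inversion the root lies a fourth above the bass: a fourth above E in G major is A.
The chord tones are E, A, C, giving A minor.

A minor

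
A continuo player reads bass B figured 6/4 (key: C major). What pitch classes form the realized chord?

B, E, G

A fourth above B in this key is E.
A sixth above B in this key is G.
Together with the bass B, this spells E minor in second inversion.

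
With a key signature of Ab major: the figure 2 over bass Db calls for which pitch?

Eb

Counting 1 letter step above Db lands on E; in Ab major, that letter is Eb.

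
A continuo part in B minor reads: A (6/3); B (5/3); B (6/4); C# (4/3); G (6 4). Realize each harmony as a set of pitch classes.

A (6/3): A, C#, F#.
B (5/3): B, D, F#.
B (6/4): B, E, G.
C# (6/4/3): C#, E, F#, A.
G (6/4): G, C#, E.

A, C#, F# | B, D, F# | B, E, G | C#, E, F#, A | G, C#, E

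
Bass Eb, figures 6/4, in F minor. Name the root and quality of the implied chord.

The figures 6/4 indicate a triad in second inversion.
In second inversion the root lies a fourth above the bass: a fourth above Eb in F minor is Ab.
The chord tones are Eb, Ab, C, giving Ab major.

Ab major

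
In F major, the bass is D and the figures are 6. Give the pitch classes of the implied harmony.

The written figures 6 are shorthand for 6/3: the 3 is implied.
A third above D in this key is F.
A sixth above D in this key is Bb.
Together with the bass D, this spells Bb major in first inversion.

D, F, Bb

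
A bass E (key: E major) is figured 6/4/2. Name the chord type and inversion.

Intervals of 6/4/2 above the bass form a seventh chord; the bass is the seventh, so this is third inversion.

seventh chord, third inversion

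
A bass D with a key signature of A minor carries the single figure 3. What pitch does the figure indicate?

Counting 2 letter steps above D lands on F; in A minor, that letter is F.

F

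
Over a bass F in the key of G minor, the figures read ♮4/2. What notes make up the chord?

The written figures ♮4/2 are shorthand for 6/4/2: the 6 is implied.
A second above F in this key is G.
A fourth above F in this key is Bb, made natural (B) by the ♮ figure.
A sixth above F in this key is D.
Together with the bass F, this spells G dominant seventh in third inversion.

F, G, B, D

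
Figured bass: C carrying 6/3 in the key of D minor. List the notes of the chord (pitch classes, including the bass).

A third above C in this key is E.
A sixth above C in this key is A.
Together with the bass C, this spells A minor in first inversion.

C, E, A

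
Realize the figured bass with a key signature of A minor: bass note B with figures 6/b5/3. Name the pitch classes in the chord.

B, D, Fb, G

A third above B in this key is D.
A fifth above B in this key is F, lowered to Fb by the flat.
A sixth above B in this key is G.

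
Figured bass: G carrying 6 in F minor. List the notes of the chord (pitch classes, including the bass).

G, Bb, Eb

The written figures 6 are shorthand for 6/3: the 3 is implied.
A third above G in this key is Bb.
A sixth above G in this key is Eb.
Together with the bass G, this spells Eb major in first inversion.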